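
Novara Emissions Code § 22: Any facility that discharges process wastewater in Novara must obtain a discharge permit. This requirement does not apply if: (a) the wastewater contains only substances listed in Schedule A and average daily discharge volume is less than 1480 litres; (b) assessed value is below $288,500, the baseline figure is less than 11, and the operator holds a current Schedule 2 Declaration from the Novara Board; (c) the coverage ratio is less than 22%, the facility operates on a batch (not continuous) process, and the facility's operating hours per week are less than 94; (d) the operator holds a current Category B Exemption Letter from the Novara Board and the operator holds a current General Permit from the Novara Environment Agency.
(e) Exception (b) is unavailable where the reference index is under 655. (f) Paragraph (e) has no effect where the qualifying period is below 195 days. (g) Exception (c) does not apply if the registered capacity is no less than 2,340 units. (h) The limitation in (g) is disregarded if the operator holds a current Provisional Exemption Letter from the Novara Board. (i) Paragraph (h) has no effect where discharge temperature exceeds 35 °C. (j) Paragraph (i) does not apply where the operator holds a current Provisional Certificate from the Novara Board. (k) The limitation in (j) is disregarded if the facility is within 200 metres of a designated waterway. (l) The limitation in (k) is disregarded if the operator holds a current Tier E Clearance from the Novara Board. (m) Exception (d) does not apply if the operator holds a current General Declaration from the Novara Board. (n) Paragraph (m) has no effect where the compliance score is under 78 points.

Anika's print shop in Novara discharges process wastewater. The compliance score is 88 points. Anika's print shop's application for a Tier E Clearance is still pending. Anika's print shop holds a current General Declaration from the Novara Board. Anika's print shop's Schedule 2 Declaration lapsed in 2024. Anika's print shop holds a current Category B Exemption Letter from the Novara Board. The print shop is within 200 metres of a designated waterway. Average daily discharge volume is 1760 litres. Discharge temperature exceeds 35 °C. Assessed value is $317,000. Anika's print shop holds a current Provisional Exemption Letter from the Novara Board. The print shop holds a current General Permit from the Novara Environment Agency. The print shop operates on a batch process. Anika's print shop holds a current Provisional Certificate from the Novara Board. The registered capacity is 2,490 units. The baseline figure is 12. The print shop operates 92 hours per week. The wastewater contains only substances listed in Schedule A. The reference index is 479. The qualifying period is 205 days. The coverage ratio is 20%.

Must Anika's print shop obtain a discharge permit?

Yes — Anika's print shop must obtain a discharge permit.

Exception (a) requires that average daily discharge volume is less than 1480 litres; but average daily discharge volume is 1760 litres, not less than 1480 litres, so (a) is unavailable.
Exception (b) does not apply: assessed value is $317,000, not below $288,500.
Exception (c)'s conditions are all satisfied: the coverage ratio is 20%, less than the 22% limit; the facility operates on a batch process; the facility's operating hours per week are 92, less than the 94 limit. But applying paragraphs (g)–(l): (g) operates against (c): the registered capacity is 2,490 units, meeting the 2,340 units threshold. (h) operates (a current Provisional Exemption Letter is held), but yields to (i): (i) operates — discharge temperature exceeds 35 °C. (j) is engaged (a current Provisional Certificate is held), but is set aside by (k): (k) is triggered — the print shop is within 200 m of a designated waterway. (l), which would lift (k), is not engaged — there is no Tier E Clearance in force. So (c) is unavailable.
Exception (d)'s conditions are all satisfied: a current Category B Exemption Letter is held; a current General Permit is held. However, paragraphs (m)–(n) must be considered: (m) operates — a current General Declaration is held. (n) does not operate here (the compliance score is 88 points, not under 78 points), so (m) stands. (d) is therefore removed.
No exception applies. The general rule governs.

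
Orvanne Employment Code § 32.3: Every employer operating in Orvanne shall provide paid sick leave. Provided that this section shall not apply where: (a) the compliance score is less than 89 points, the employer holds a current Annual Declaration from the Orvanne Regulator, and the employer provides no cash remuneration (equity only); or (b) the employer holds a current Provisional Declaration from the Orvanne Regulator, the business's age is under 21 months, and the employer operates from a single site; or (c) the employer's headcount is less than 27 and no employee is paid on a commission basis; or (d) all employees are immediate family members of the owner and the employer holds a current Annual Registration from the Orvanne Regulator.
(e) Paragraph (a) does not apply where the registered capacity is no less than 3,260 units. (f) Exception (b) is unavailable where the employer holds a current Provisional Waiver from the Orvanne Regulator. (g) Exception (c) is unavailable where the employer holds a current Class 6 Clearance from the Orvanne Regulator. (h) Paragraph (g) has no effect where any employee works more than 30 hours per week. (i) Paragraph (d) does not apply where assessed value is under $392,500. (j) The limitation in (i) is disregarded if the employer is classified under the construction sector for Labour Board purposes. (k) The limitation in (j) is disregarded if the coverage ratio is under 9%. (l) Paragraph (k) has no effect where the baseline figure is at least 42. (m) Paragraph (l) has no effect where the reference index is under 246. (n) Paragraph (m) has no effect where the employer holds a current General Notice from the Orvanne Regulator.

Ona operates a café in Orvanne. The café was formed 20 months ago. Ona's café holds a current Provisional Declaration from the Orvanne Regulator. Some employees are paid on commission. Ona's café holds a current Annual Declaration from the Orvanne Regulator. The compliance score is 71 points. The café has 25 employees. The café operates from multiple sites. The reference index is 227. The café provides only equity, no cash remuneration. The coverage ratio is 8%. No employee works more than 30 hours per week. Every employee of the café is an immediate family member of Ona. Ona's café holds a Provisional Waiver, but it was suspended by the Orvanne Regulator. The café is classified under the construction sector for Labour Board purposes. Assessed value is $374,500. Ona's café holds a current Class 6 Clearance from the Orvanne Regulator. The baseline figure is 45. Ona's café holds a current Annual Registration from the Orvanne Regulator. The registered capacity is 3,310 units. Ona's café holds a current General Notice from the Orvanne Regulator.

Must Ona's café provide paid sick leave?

Exception (a) is satisfied on its face — the compliance score is 71 points, less than the 89 points limit; a current Annual Declaration is held; remuneration is equity-only. But: (e) is triggered — the registered capacity is 3,310 units, meeting the 3,260 units threshold. (a) is therefore removed.
Exception (b) requires that the employer operates from a single site; but the employer operates from multiple sites, so (b) is unavailable.
Exception (c) does not apply: some employees are paid on commission.
Exception (d): every employee is an immediate family member; a current Annual Registration is held — every condition holds. Applying paragraphs (i)–(n): (i) operates (assessed value is $374,500, under the $392,500 limit), but yields to (j): (j) operates — the café is classified under the construction sector. (k) would limit (j) — the coverage ratio is 8%, under the 9% limit — but (l) sets (k) aside: (l) is engaged — the baseline figure is 45, meeting the 42 threshold. (m) is engaged (the reference index is 227, under the 246 limit), but is displaced by (n): (n) operates against (m): a current General Notice is held. (d) remains available.

No — exception (d) applies; Ona's café is not required to provide paid sick leave.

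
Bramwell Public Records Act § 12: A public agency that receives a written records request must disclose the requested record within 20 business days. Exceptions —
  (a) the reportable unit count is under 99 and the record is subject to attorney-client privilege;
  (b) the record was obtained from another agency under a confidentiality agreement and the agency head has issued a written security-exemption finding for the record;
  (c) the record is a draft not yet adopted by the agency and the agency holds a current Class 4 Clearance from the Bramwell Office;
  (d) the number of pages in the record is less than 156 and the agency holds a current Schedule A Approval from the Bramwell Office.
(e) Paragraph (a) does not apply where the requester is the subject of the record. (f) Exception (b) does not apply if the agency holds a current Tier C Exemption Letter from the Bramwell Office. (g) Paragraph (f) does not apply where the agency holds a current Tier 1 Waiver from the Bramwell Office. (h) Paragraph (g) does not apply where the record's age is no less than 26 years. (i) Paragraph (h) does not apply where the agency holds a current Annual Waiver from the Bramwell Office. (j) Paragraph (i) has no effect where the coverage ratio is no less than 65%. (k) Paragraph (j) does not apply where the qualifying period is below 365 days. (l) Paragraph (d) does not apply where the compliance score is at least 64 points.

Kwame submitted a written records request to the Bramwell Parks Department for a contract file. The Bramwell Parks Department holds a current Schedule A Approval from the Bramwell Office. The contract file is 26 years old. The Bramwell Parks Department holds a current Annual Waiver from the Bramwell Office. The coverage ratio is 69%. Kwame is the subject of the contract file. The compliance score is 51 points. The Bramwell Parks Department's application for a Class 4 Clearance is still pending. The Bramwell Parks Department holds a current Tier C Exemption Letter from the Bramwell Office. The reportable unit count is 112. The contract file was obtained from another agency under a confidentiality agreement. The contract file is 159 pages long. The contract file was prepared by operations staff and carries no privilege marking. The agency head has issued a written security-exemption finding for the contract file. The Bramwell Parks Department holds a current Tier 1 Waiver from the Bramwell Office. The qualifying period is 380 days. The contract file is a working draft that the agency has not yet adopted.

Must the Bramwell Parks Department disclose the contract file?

Exception (a) requires that the reportable unit count is under 99; but the reportable unit count is 112, not under 99, so (a) is unavailable.
All of (b)'s requirements are met (the contract file was obtained under a confidentiality agreement; a written security-exemption finding has been issued). Turning to paragraphs (f)–(k): (f) operates against (b): a current Tier C Exemption Letter is held. (g) would limit (f) — a current Tier 1 Waiver is held — but (h) sets (g) aside: (h) is engaged — the record's age is 26 years, meeting the 26 years threshold. (i) applies (a current Annual Waiver is held), but yields to (j): (j) applies — the coverage ratio is 69%, meeting the 65% threshold. (k), which would lift (j), is not engaged — the qualifying period is 380 days, not below 365 days. So (b) is unavailable.
Exception (c) fails — no current Class 4 Clearance is held.
Exception (d) requires that the number of pages in the record is less than 156; but the number of pages in the record is 159, not less than 156, so (d) is unavailable.
No exception applies. The general rule governs.

Yes — the Bramwell Parks Department must disclose the contract file.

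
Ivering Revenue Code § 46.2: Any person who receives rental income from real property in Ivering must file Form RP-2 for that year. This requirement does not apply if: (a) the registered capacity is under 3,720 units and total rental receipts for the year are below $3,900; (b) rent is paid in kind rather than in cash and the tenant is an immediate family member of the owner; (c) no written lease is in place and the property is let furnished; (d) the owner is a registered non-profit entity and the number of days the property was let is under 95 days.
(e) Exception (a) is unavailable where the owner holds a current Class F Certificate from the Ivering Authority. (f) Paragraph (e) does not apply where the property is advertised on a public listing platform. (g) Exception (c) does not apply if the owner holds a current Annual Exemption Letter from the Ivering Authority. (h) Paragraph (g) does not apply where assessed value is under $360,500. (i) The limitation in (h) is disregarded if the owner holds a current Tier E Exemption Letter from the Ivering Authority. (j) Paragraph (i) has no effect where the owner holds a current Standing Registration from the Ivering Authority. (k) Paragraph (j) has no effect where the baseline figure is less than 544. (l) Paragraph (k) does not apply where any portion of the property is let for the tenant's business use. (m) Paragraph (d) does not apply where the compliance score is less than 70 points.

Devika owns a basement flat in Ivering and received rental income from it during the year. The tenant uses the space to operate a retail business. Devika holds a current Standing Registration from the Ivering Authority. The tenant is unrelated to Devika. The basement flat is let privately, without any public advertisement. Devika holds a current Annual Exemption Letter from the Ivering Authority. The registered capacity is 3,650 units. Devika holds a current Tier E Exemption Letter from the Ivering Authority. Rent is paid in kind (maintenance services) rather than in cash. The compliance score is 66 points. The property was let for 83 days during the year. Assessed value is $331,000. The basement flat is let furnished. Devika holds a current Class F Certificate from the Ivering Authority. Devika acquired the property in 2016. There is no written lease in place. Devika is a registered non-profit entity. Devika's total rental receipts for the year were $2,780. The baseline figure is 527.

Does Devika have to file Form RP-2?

All of (a)'s requirements are met (the registered capacity is 3,650 units, under the 3,720 units limit; total rental receipts for the year are $2,780, below the $3,900 limit). But applying paragraphs (e)–(f): (e) applies — a current Class F Certificate is held. (f), which would lift (e), does not operate here — the property is let privately without advertisement. (a) is therefore removed.
Exception (b) fails — the tenant is unrelated to the owner.
All of (c)'s requirements are met (there is no written lease; the property is let furnished). Considering the limiting provisions: (g) is triggered (a current Annual Exemption Letter is held), but is set aside by (h): (h) operates against (g): assessed value is $331,000, under the $360,500 limit. (i) would limit (h) — a current Tier E Exemption Letter is held — but (j) sets (i) aside: (j) operates against (i): a current Standing Registration is held. (k) would limit (j) — the baseline figure is 527, less than the 544 limit — but (l) sets (k) aside: (l) is engaged — the space is let for business use. So (c) applies.
Exception (d) is satisfied on its face — Devika is a registered non-profit; the number of days the property was let is 83 days, under the 95 days limit. However, paragraph (m) must be considered: (m) operates against (d): the compliance score is 66 points, less than the 70 points limit. So (d) is unavailable.

No — exception (c) applies; Devika is not required to file Form RP-2.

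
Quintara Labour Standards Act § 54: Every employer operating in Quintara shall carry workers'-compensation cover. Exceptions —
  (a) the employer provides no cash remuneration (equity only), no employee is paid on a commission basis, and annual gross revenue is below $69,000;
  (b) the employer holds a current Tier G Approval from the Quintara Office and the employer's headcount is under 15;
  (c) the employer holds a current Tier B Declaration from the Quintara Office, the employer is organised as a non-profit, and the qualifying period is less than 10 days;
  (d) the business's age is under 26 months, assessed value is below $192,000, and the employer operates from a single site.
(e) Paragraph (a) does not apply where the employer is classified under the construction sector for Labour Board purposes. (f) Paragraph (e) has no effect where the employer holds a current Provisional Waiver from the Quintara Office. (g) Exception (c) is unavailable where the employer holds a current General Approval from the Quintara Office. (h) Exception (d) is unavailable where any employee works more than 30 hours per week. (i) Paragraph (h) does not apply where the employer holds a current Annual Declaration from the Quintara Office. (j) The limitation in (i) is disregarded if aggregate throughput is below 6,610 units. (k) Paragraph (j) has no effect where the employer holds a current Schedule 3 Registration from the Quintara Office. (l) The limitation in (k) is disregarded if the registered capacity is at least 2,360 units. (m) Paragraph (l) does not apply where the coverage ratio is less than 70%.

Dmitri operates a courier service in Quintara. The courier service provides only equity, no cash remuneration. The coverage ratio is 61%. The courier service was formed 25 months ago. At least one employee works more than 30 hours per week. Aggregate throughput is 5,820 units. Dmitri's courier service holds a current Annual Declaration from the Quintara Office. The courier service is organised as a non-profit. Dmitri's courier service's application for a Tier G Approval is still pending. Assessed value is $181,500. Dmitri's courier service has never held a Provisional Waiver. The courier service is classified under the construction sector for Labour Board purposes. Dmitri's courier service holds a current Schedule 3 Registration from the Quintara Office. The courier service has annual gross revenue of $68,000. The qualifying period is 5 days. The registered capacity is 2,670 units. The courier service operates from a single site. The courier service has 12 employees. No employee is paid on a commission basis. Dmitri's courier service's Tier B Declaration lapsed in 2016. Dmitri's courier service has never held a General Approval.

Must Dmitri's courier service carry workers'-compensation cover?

All of (a)'s requirements are met (remuneration is equity-only; no employee is paid on commission; annual gross revenue is $68,000, below the $69,000 limit). But applying paragraphs (e)–(f): (e) operates against (a): the courier service is classified under the construction sector. (f), which would lift (e), is not triggered — the Provisional Waiver is not current. (a) is therefore removed.
Exception (b) requires that the employer holds a current Tier G Approval from the Quintara Office; but there is no Tier G Approval in force, so (b) is unavailable.
Exception (c) does not apply: the Tier B Declaration is not current.
Exception (d) is satisfied on its face — the business's age is 25 months, under the 26 months limit; assessed value is $181,500, below the $192,000 limit; the employer operates from a single site. Under paragraphs (h)–(m): (h) is engaged (at least one employee exceeds 30 hours/week), but is set aside by (i): (i) operates against (h): a current Annual Declaration is held. (j) would limit (i) — aggregate throughput is 5,820 units, below the 6,610 units limit — but (k) sets (j) aside: (k) operates against (j): a current Schedule 3 Registration is held. (l) operates (the registered capacity is 2,670 units, meeting the 2,360 units threshold), but is itself disapplied by (m): (m) is triggered — the coverage ratio is 61%, less than the 70% limit. So (d) applies.

No — exception (d) applies; Dmitri's courier service is not required to carry workers'-compensation cover.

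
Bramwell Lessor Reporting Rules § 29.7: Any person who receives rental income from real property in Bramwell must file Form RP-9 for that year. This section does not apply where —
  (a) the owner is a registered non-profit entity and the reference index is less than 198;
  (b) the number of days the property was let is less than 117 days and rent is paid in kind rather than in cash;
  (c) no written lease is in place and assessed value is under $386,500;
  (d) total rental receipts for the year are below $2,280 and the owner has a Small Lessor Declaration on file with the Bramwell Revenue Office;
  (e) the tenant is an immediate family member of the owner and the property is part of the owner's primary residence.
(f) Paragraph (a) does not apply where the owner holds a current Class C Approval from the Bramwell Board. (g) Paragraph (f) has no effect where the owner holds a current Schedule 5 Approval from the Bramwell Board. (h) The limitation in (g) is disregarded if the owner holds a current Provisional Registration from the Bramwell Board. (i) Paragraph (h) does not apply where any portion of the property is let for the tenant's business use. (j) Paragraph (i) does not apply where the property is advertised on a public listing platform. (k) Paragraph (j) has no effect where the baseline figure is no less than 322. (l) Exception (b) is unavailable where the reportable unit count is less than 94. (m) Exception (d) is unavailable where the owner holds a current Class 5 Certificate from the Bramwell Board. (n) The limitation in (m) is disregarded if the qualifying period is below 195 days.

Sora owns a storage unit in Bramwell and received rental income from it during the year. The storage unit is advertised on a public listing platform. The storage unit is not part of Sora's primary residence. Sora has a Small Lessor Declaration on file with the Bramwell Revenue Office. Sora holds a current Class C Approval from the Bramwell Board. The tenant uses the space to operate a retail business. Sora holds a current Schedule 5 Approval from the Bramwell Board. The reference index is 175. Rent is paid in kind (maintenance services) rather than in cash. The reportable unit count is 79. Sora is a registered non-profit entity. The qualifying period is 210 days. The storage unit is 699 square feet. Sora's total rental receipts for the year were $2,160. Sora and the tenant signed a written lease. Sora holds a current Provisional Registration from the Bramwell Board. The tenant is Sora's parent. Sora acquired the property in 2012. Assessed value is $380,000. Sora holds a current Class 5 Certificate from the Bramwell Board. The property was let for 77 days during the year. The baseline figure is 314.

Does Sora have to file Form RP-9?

Exception (a) is satisfied on its face — Sora is a registered non-profit; the reference index is 175, less than the 198 limit. But: (f) operates — a current Class C Approval is held. (g) applies (a current Schedule 5 Approval is held), but is overridden by (h): (h) operates — a current Provisional Registration is held. (i) would limit (h) — the space is let for business use — but (j) sets (i) aside: (j) operates against (i): the property is publicly advertised. (k) is not triggered (the baseline figure is 314, short of 322), so (j) stands. Exception (a) does not apply.
Exception (b): the number of days the property was let is 77 days, less than the 117 days limit; rent is paid in kind — every condition holds. But applying paragraph (l): (l) is engaged — the reportable unit count is 79, less than the 94 limit. So (b) is unavailable.
Exception (c) fails — a written lease is in place.
Exception (d): total rental receipts for the year are $2,160, below the $2,280 limit; a Small Lessor Declaration is on file — every condition holds. But: (m) is triggered — a current Class 5 Certificate is held. (n), which would lift (m), is inapplicable — the qualifying period is 210 days, not below 195 days. (d) is therefore removed.
Exception (e) fails — the storage unit is not part of the primary residence.
None of the exceptions is available; § 29.7 applies in full.

Yes — Sora must file Form RP-9.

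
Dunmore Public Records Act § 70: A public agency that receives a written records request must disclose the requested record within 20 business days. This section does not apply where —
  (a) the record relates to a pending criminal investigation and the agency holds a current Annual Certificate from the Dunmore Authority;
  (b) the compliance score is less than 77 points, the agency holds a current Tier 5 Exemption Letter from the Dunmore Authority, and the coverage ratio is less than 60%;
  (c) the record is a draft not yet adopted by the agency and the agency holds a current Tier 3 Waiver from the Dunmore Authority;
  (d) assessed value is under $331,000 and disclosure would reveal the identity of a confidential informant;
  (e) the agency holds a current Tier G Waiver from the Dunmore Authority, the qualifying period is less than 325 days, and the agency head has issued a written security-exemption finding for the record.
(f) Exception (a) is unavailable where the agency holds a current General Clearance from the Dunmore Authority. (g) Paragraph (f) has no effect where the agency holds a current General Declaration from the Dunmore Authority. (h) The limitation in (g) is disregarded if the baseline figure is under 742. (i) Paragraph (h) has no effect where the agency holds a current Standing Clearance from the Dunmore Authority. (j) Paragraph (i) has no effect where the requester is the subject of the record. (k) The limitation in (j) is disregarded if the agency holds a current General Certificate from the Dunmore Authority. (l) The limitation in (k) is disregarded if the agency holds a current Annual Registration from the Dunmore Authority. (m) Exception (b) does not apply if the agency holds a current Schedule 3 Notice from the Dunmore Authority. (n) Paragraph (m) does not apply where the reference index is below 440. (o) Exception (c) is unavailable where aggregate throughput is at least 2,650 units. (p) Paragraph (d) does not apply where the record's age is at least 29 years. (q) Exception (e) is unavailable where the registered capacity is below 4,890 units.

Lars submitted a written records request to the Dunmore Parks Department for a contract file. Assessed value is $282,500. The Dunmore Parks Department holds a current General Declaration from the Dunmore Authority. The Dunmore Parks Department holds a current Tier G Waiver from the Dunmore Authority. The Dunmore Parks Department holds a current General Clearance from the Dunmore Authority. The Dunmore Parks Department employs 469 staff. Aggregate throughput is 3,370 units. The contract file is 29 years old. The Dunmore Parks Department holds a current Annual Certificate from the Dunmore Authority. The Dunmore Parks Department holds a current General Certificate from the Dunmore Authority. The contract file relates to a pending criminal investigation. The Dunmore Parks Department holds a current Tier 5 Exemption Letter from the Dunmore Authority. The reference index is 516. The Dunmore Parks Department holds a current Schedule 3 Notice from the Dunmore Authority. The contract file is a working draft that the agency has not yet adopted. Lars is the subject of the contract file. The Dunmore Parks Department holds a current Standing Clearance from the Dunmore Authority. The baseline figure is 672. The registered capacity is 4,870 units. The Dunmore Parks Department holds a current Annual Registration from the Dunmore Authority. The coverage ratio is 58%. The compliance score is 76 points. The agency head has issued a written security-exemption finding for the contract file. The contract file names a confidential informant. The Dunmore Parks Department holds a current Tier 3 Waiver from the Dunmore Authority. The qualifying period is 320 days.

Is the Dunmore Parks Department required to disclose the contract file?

Yes — the Dunmore Parks Department must disclose the contract file.

Exception (a) is satisfied on its face — the contract file relates to a pending investigation; a current Annual Certificate is held. Turning to paragraphs (f)–(l): (f) operates against (a): a current General Clearance is held. (g) would limit (f) — a current General Declaration is held — but (h) sets (g) aside: (h) operates against (g): the baseline figure is 672, under the 742 limit. (i) is triggered (a current Standing Clearance is held), but is itself disapplied by (j): (j) operates — Lars is the subject of the contract file. (k) is engaged (a current General Certificate is held), but is overridden by (l): (l) operates — a current Annual Registration is held. So (a) is unavailable.
Exception (b) is satisfied on its face — the compliance score is 76 points, less than the 77 points limit; a current Tier 5 Exemption Letter is held; the coverage ratio is 58%, less than the 60% limit. Turning to paragraphs (m)–(n): (m) operates against (b): a current Schedule 3 Notice is held. (n) is not engaged (the reference index is 516, not below 440), so (m) stands. So (b) is unavailable.
All of (c)'s requirements are met (the contract file is an unadopted draft; a current Tier 3 Waiver is held). Turning to paragraph (o): (o) is engaged — aggregate throughput is 3,370 units, meeting the 2,650 units threshold. Exception (c) does not apply.
Exception (d) is satisfied on its face — assessed value is $282,500, under the $331,000 limit; the contract file names a confidential informant. But applying paragraph (p): (p) operates against (d): the record's age is 29 years, meeting the 29 years threshold. Exception (d) does not apply.
Exception (e): a current Tier G Waiver is held; the qualifying period is 320 days, less than the 325 days limit; a written security-exemption finding has been issued — every condition holds. But applying paragraph (q): (q) applies — the registered capacity is 4,870 units, below the 4,890 units limit. (e) is therefore removed.
No exception displaces § 70.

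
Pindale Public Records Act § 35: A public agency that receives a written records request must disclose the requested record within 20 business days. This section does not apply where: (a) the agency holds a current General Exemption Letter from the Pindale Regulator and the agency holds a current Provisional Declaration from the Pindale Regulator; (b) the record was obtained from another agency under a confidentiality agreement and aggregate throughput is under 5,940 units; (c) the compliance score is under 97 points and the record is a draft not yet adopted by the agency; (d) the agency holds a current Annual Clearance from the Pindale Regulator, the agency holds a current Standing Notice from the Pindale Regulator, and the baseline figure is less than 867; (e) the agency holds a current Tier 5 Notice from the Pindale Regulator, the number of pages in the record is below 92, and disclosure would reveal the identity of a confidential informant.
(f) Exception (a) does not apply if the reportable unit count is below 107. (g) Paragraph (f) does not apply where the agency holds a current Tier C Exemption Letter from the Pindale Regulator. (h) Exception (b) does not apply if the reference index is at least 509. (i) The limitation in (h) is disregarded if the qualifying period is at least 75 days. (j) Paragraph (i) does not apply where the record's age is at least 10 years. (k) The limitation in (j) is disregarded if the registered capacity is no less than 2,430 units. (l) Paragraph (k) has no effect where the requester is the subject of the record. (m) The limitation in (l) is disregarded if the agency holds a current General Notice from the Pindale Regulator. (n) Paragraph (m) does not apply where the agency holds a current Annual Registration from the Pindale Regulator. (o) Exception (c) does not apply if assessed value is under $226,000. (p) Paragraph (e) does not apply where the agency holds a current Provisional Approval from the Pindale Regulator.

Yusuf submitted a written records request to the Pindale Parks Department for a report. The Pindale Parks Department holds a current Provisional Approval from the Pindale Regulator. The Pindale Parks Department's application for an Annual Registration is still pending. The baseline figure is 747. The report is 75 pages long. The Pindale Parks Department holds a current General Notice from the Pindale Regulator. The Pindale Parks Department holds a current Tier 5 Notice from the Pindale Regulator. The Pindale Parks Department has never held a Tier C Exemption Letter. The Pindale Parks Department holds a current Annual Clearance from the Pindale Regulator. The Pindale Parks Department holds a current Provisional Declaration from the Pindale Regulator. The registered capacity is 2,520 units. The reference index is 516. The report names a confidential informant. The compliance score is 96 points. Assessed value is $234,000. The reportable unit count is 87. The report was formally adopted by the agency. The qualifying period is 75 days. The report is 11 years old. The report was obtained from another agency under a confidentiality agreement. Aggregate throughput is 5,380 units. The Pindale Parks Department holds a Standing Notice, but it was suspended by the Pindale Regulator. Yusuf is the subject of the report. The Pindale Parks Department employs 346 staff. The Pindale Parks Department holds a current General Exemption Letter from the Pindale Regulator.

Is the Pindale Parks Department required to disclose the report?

No — exception (b) applies; the Pindale Parks Department is not required to disclose the report.

Exception (a) is satisfied on its face — a current General Exemption Letter is held; a current Provisional Declaration is held. But applying paragraphs (f)–(g): (f) operates against (a): the reportable unit count is 87, below the 107 limit. (g) is not triggered (the Tier C Exemption Letter is not current), so (f) stands. So (a) is unavailable.
Exception (b)'s conditions are all satisfied: the report was obtained under a confidentiality agreement; aggregate throughput is 5,380 units, under the 5,940 units limit. Under paragraphs (h)–(n): (h) would limit (b) — the reference index is 516, meeting the 509 threshold — but (i) sets (h) aside: (i) operates against (h): the qualifying period is 75 days, meeting the 75 days threshold. (j) is engaged (the record's age is 11 years, meeting the 10 years threshold), but yields to (k): (k) applies — the registered capacity is 2,520 units, meeting the 2,430 units threshold. (l) would limit (k) — Yusuf is the subject of the report — but (m) sets (l) aside: (m) operates — a current General Notice is held. (n), which would lift (m), is not triggered — the Annual Registration is not current. (b) remains available.
Exception (c) requires that the record is a draft not yet adopted by the agency; but the report has been formally adopted, so (c) is unavailable.
Exception (d) does not apply: there is no Standing Notice in force.
Exception (e)'s conditions are all satisfied: a current Tier 5 Notice is held; the number of pages in the record is 75, below the 92 limit; the report names a confidential informant. But applying paragraph (p): (p) operates against (e): a current Provisional Approval is held. Exception (e) does not apply.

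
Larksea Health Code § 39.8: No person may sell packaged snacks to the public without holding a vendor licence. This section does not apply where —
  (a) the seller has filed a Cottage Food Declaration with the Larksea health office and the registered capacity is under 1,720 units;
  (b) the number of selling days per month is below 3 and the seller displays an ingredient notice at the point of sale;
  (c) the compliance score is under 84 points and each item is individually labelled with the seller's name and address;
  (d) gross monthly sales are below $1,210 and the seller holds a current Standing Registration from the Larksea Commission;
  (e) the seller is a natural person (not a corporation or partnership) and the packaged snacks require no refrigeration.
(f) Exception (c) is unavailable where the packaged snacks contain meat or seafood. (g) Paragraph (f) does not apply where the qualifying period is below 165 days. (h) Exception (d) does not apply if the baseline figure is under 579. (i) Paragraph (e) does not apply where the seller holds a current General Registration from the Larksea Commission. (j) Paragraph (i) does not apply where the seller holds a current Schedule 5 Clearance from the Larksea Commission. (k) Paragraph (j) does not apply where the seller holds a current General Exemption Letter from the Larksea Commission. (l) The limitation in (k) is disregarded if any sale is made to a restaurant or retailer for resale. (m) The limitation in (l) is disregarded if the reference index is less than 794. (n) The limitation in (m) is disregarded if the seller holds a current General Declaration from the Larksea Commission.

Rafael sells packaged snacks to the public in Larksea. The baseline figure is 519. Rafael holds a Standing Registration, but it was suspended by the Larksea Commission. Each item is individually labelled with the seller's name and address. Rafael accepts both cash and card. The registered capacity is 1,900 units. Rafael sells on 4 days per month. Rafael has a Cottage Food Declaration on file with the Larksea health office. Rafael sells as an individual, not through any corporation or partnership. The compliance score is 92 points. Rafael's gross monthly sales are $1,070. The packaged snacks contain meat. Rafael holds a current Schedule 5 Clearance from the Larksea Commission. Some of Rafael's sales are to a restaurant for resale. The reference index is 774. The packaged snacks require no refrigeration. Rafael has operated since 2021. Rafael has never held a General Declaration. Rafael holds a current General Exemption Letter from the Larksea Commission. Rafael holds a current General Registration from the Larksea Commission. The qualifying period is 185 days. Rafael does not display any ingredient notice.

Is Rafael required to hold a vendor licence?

Exception (a) fails — the registered capacity is 1,900 units, not under 1,720 units.
Exception (b) requires that the number of selling days per month is below 3; but the number of selling days per month is 4, not below 3, so (b) is unavailable.
Exception (c) fails — the compliance score is 92 points, not under 84 points.
Exception (d) does not apply: the Standing Registration is not current.
All of (e)'s requirements are met (the seller is a natural person; the packaged snacks are shelf-stable). But applying paragraphs (i)–(n): (i) is engaged — a current General Registration is held. (j) is engaged (a current Schedule 5 Clearance is held), but is itself disapplied by (k): (k) is engaged — a current General Exemption Letter is held. (l) would limit (k) — some sales are to a restaurant for resale — but (m) sets (l) aside: (m) operates against (l): the reference index is 774, less than the 794 limit. (n), which would lift (m), is not triggered — the General Declaration is not current. Exception (e) does not apply.
No exception displaces § 39.8.

Yes — Rafael must hold a vendor licence.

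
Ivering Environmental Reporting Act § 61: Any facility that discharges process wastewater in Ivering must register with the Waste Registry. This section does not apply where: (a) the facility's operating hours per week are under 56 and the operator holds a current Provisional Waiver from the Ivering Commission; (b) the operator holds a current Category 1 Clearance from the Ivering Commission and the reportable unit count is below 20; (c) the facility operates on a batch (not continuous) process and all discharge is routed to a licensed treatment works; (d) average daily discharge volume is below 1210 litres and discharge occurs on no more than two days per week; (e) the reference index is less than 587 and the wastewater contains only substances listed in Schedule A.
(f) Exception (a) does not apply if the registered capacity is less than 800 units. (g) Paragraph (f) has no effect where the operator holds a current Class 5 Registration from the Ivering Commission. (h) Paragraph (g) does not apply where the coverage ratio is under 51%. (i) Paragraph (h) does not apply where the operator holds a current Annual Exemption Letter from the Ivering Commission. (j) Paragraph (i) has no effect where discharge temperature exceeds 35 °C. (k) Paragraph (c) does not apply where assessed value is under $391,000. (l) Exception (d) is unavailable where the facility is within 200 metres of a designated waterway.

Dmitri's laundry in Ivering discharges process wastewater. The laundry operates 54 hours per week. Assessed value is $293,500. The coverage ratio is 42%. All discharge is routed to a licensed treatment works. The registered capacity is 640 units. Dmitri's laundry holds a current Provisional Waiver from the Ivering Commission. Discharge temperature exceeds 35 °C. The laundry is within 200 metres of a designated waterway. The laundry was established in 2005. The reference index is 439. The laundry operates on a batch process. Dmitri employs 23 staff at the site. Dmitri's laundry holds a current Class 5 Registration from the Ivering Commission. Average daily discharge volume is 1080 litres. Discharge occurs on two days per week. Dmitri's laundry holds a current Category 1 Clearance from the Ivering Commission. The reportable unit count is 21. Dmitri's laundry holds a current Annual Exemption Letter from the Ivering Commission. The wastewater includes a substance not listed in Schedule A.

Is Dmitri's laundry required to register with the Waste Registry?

All of (a)'s requirements are met (the facility's operating hours per week are 54, under the 56 limit; a current Provisional Waiver is held). But: (f) operates against (a): the registered capacity is 640 units, less than the 800 units limit. (g) would limit (f) — a current Class 5 Registration is held — but (h) sets (g) aside: (h) is engaged — the coverage ratio is 42%, under the 51% limit. (i) would limit (h) — a current Annual Exemption Letter is held — but (j) sets (i) aside: (j) operates — discharge temperature exceeds 35 °C. So (a) is unavailable.
Exception (b) fails — the reportable unit count is 21, not below 20.
Exception (c): the facility operates on a batch process; discharge is routed to a licensed treatment works — every condition holds. However, paragraph (k) must be considered: (k) is triggered — assessed value is $293,500, under the $391,000 limit. So (c) is unavailable.
Exception (d): average daily discharge volume is 1080 litres, below the 1210 litres limit; discharge occurs on no more than two days per week — every condition holds. But: (l) applies — the laundry is within 200 m of a designated waterway. Exception (d) does not apply.
Exception (e) fails — the wastewater includes a non-Schedule-A substance.
Every exception is unavailable, so the rule governs.

Yes — Dmitri's laundry must register with the Waste Registry.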